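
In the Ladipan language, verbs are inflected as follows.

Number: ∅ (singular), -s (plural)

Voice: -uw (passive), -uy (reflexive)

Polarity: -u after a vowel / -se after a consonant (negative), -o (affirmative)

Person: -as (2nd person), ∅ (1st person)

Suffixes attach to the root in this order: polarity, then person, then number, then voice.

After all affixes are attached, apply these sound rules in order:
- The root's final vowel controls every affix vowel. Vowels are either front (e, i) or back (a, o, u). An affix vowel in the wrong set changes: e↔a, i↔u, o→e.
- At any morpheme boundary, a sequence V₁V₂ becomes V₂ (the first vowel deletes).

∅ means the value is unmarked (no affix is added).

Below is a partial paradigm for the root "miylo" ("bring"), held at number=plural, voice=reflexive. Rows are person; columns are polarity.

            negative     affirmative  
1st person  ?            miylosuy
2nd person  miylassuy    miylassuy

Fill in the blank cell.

miylusuy

Attach polarity negative -u (after vowel 'o') → miylou.
person = 1st person: zero marking, form stays miylou.
Attach number plural -s → miylous.
Attach voice reflexive -uy → miylousuy.
Vowel harmony: no change.
Apply vowel deletion: miylousuy → miylusuy.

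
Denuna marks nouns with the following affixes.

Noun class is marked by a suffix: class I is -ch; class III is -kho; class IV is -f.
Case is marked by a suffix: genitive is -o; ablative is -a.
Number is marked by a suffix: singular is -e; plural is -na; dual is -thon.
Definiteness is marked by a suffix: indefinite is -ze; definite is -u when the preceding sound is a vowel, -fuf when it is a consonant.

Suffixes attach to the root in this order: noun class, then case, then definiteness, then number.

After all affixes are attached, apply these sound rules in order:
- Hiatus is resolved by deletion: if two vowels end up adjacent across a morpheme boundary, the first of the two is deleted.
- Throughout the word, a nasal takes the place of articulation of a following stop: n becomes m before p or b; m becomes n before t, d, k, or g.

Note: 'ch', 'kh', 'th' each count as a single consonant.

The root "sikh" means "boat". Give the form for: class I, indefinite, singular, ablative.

Attach noun class class I -ch → sikhch.
Attach case ablative -a → sikhcha.
Attach definiteness indefinite -ze → sikhchaze.
Attach number singular -e → sikhchazee.
Apply vowel deletion: sikhchazee → sikhchaze.
Nasal assimilation: no change.

sikhchaze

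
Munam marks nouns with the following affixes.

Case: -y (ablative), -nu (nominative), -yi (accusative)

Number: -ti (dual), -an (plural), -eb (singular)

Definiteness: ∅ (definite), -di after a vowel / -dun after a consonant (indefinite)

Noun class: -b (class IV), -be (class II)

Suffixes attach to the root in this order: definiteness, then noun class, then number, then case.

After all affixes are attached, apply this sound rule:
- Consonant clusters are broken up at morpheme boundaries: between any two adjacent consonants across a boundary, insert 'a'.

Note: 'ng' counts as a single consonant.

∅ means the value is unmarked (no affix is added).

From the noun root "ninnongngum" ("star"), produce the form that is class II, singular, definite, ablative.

definiteness = definite: zero marking, form stays ninnongngum.
Attach noun class class II -be → ninnongngumbe.
Attach number singular -eb → ninnongngumbeeb.
Attach case ablative -y → ninnongngumbeeby.
Apply epenthesis: ninnongngumbeeby → ninnongngumabeebay.

ninnongngumabeebay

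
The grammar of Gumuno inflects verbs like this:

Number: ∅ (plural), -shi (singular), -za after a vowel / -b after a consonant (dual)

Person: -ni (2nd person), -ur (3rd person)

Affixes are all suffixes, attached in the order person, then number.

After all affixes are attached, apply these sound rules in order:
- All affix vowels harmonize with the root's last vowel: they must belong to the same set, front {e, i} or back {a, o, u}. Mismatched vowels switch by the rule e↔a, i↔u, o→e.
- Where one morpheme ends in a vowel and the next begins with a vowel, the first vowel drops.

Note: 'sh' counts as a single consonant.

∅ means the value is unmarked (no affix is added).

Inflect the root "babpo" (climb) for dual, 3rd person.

babpurb

Attach person 3rd person -ur → babpour.
Attach number dual -b (after consonant 'r') → babpourb.
Vowel harmony: no change.
Apply vowel deletion: babpourb → babpurb.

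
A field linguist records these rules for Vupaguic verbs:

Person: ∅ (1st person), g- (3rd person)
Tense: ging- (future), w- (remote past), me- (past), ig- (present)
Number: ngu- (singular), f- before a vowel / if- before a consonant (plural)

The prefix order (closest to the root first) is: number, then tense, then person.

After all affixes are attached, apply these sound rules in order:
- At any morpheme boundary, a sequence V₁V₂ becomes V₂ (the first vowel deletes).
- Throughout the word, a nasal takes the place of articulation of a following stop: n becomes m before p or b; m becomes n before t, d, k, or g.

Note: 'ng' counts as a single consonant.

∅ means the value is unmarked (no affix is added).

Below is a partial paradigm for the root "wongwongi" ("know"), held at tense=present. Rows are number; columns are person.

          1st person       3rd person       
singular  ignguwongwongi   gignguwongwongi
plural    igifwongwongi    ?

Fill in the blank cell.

Attach number plural if- (before consonant 'w') → ifwongwongi.
Attach tense present ig- → igifwongwongi.
Attach person 3rd person g- → gigifwongwongi.
Vowel deletion: no change.
Nasal assimilation: no change.

gigifwongwongi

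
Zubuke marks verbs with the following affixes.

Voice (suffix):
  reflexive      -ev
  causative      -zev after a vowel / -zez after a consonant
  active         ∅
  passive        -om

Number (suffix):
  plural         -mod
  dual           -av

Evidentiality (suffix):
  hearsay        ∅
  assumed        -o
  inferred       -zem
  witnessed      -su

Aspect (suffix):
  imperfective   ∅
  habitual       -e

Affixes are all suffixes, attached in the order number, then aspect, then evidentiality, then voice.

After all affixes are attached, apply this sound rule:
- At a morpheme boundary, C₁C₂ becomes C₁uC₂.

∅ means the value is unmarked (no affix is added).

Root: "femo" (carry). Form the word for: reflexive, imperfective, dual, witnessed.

femoavusuev

Attach number dual -av → femoav.
aspect = imperfective: zero marking, form stays femoav.
Attach evidentiality witnessed -su → femoavsu.
Attach voice reflexive -ev → femoavsuev.
Apply epenthesis: femoavsuev → femoavusuev.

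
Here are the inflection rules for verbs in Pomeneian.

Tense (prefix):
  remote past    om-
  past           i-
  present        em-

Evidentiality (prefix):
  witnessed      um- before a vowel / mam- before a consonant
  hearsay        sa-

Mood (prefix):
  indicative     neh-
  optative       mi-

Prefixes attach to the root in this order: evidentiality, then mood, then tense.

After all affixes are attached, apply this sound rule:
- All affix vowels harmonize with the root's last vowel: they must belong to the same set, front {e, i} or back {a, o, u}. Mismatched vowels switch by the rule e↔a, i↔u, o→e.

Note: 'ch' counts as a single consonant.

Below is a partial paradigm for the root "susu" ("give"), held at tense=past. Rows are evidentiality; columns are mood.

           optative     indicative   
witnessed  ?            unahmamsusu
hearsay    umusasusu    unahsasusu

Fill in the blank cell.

Attach evidentiality witnessed mam- (before consonant 's') → mamsusu.
Attach mood optative mi- → mimamsusu.
Attach tense past i- → imimamsusu.
Apply vowel harmony: imimamsusu → umumamsusu.

umumamsusu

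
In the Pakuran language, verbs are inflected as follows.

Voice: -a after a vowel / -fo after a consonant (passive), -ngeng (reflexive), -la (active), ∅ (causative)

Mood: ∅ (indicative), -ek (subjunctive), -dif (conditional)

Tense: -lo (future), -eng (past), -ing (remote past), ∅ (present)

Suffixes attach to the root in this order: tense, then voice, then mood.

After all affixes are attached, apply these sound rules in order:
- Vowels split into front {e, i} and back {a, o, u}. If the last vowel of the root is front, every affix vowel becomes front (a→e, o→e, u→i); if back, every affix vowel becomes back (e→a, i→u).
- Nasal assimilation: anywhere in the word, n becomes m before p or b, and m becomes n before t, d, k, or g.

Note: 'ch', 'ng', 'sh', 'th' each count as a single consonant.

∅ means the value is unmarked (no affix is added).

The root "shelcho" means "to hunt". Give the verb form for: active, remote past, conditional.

shelchoungladuf

Attach tense remote past -ing → shelchoing.
Attach voice active -la → shelchoingla.
Attach mood conditional -dif → shelchoingladif.
Apply vowel harmony: shelchoingladif → shelchoungladuf.
Nasal assimilation: no change.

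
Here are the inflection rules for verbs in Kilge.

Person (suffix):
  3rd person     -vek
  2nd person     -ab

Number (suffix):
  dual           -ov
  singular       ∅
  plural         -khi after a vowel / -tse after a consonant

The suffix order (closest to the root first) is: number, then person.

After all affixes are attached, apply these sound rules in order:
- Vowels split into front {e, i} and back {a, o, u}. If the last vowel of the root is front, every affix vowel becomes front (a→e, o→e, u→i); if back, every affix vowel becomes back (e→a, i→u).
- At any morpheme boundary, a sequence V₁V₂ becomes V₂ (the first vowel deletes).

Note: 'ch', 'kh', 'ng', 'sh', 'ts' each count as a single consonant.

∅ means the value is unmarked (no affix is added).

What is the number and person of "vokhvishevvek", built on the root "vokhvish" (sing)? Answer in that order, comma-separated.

dual, 3rd person

Segment: vokhvish-ov-vek.
number: -ov → dual.
person: -vek → 3rd person.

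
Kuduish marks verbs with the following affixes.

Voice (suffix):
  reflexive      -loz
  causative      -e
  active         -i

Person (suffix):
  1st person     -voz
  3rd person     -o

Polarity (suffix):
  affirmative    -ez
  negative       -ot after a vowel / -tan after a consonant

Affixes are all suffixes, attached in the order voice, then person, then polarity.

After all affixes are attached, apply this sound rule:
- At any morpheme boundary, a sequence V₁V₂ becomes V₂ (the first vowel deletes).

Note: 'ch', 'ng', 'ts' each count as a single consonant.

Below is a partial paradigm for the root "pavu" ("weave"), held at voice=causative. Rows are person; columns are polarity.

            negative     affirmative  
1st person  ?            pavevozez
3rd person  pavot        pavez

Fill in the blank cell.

pavevoztan

Attach voice causative -e → pavue.
Attach person 1st person -voz → pavuevoz.
Attach polarity negative -tan (after consonant 'z') → pavuevoztan.
Apply vowel deletion: pavuevoztan → pavevoztan.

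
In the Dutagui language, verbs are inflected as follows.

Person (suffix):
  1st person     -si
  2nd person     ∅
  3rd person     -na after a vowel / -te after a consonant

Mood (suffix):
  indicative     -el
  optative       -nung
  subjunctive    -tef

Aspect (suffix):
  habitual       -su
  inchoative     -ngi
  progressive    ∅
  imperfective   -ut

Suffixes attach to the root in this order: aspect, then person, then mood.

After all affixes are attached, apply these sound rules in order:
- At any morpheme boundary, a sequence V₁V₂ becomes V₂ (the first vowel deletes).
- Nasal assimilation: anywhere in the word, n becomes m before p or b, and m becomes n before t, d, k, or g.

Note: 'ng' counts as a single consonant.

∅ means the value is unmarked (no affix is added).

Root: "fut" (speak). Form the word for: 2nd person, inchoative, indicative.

Attach aspect inchoative -ngi → futngi.
person = 2nd person: zero marking, form stays futngi.
Attach mood indicative -el → futngiel.
Apply vowel deletion: futngiel → futngel.
Nasal assimilation: no change.

futngel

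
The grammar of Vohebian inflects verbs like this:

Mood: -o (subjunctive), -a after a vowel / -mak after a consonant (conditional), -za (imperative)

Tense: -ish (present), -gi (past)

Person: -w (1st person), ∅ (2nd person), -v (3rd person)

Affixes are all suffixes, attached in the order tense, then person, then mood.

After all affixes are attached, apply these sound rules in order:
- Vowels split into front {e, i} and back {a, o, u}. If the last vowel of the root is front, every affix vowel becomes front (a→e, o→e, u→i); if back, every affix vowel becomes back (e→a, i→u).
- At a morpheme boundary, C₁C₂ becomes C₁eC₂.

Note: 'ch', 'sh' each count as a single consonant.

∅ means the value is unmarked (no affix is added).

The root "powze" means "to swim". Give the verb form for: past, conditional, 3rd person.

Attach tense past -gi → powzegi.
Attach person 3rd person -v → powzegiv.
Attach mood conditional -mak (after consonant 'v') → powzegivmak.
Apply vowel harmony: powzegivmak → powzegivmek.
Apply epenthesis: powzegivmek → powzegivemek.

powzegivemek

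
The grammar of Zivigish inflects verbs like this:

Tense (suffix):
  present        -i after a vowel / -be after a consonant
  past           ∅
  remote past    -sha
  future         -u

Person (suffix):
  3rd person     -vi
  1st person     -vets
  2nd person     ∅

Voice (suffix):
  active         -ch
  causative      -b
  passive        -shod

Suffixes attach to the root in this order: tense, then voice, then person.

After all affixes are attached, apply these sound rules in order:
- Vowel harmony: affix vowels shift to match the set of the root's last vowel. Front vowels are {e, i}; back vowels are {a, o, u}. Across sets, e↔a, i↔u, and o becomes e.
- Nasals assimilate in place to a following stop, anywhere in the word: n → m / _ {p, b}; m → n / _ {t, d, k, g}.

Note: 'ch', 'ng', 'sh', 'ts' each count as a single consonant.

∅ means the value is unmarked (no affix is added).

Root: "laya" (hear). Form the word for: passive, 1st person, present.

Attach tense present -i (after vowel 'a') → layai.
Attach voice passive -shod → layaishod.
Attach person 1st person -vets → layaishodvets.
Apply vowel harmony: layaishodvets → layaushodvats.
Nasal assimilation: no change.

layaushodvats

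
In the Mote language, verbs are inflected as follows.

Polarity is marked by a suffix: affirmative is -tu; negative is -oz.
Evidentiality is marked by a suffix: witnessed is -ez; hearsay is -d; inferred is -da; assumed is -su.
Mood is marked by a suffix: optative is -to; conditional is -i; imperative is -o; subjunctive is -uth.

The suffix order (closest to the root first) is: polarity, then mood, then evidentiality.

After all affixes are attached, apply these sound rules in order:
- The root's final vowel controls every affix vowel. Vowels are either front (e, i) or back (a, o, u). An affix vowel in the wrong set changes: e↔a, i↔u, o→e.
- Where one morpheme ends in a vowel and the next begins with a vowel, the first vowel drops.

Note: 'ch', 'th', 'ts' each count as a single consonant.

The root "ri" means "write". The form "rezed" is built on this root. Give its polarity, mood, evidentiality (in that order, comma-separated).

Segment: ri-oz-o-d.
polarity: -oz → negative.
mood: -o → imperative.
evidentiality: -d → hearsay.

negative, imperative, hearsay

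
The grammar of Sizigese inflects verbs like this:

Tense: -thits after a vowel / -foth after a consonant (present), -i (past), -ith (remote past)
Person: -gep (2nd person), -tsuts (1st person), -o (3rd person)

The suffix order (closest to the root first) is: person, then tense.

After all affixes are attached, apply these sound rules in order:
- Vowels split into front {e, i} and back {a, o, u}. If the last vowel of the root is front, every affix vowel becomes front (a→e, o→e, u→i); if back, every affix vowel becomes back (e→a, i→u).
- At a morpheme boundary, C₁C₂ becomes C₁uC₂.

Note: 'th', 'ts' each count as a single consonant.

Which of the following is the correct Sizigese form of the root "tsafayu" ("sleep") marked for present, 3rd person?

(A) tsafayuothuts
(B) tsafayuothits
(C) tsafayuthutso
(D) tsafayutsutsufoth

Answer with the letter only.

A

Attach person 3rd person -o → tsafayuo.
Attach tense present -thits (after vowel 'o') → tsafayuothits.
Apply vowel harmony: tsafayuothits → tsafayuothuts.
Epenthesis: no change.
So the correct form is tsafayuothuts, option (A).
(D) tsafayutsutsufoth is wrong: it uses 1st person instead of 3rd person for person.
(B) tsafayuothits is wrong: it fails to apply the sound rule(s).
(C) tsafayuthutso is wrong: it has the affixes in the wrong order.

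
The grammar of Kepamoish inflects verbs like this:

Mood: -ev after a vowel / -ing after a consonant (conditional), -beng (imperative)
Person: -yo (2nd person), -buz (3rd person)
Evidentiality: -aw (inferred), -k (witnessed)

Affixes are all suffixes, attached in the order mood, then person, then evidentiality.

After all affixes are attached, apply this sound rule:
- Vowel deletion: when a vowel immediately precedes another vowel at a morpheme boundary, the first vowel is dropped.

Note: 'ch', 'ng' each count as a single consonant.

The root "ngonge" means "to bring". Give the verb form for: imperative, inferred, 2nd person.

Attach mood imperative -beng → ngongebeng.
Attach person 2nd person -yo → ngongebengyo.
Attach evidentiality inferred -aw → ngongebengyoaw.
Apply vowel deletion: ngongebengyoaw → ngongebengyaw.

ngongebengyaw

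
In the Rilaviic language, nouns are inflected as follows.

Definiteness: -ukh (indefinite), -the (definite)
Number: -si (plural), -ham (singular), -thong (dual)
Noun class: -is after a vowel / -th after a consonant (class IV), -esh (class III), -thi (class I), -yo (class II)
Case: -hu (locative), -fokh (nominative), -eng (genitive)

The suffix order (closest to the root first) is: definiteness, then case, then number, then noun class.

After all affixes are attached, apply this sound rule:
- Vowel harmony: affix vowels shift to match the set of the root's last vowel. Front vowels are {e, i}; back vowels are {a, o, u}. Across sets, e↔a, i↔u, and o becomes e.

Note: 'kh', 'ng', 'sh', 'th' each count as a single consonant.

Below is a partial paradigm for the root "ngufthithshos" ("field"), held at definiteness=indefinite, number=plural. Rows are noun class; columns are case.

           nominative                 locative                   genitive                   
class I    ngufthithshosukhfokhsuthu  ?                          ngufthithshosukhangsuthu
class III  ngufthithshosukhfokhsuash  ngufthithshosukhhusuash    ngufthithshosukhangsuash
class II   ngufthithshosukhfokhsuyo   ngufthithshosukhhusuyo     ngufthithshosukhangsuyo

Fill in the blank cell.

ngufthithshosukhhusuthu

Attach definiteness indefinite -ukh → ngufthithshosukh.
Attach case locative -hu → ngufthithshosukhhu.
Attach number plural -si → ngufthithshosukhhusi.
Attach noun class class I -thi → ngufthithshosukhhusithi.
Apply vowel harmony: ngufthithshosukhhusithi → ngufthithshosukhhusuthu.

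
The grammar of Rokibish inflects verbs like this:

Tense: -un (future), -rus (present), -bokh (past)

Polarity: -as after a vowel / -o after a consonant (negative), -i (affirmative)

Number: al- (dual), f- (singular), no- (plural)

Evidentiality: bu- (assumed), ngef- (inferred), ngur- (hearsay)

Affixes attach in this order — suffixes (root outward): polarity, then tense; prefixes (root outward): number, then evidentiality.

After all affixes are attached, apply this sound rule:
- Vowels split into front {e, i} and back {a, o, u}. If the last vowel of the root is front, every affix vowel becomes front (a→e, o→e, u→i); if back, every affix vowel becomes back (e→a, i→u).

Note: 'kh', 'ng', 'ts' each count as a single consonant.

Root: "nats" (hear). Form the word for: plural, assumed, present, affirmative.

bunonatsurus

Attach number plural no- → nonats.
Attach polarity affirmative -i → nonatsi.
Attach evidentiality assumed bu- → bunonatsi.
Attach tense present -rus → bunonatsirus.
Apply vowel harmony: bunonatsirus → bunonatsurus.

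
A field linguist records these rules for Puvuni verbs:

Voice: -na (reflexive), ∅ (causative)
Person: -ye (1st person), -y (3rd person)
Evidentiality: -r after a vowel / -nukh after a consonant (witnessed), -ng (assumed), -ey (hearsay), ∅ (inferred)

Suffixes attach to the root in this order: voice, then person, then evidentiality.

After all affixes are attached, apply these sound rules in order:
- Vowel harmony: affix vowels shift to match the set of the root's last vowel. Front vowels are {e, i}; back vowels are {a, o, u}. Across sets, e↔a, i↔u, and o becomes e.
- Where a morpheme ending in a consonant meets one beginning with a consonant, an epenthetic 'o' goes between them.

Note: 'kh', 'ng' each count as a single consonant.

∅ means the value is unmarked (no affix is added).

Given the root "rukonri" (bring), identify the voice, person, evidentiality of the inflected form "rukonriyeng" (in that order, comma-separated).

causative, 1st person, assumed

Segment: rukonri-ye-ng.
voice: ∅ → causative.
person: -ye → 1st person.
evidentiality: -ng → assumed.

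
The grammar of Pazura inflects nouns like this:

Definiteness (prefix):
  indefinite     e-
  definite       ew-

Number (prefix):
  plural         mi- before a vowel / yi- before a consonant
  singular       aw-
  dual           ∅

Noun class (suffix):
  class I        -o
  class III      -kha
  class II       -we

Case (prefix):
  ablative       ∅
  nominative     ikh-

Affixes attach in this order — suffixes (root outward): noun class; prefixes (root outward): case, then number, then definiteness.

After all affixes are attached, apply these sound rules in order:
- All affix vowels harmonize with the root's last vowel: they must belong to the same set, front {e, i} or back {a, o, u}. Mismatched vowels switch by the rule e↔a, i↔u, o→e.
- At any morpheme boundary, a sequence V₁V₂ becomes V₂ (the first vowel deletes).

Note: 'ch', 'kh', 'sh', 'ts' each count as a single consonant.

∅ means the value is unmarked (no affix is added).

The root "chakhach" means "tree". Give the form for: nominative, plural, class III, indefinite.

Attach case nominative ikh- → ikhchakhach.
Attach number plural mi- (before vowel 'i') → miikhchakhach.
Attach noun class class III -kha → miikhchakhachkha.
Attach definiteness indefinite e- → emiikhchakhachkha.
Apply vowel harmony: emiikhchakhachkha → amuukhchakhachkha.
Apply vowel deletion: amuukhchakhachkha → amukhchakhachkha.

amukhchakhachkha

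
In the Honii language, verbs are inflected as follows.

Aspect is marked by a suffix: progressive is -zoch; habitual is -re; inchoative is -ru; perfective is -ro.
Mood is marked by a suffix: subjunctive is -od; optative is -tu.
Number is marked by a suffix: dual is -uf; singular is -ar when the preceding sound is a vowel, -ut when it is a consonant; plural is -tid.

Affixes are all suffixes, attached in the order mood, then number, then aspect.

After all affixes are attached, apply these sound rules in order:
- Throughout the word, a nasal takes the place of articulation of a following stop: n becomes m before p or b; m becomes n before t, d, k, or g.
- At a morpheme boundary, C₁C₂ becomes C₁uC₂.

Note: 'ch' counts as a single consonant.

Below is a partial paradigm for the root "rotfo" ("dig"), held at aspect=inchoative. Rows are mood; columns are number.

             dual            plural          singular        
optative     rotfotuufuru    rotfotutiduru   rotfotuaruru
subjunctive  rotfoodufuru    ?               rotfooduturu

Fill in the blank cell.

rotfoodutiduru

Attach mood subjunctive -od → rotfood.
Attach number plural -tid → rotfoodtid.
Attach aspect inchoative -ru → rotfoodtidru.
Nasal assimilation: no change.
Apply epenthesis: rotfoodtidru → rotfoodutiduru.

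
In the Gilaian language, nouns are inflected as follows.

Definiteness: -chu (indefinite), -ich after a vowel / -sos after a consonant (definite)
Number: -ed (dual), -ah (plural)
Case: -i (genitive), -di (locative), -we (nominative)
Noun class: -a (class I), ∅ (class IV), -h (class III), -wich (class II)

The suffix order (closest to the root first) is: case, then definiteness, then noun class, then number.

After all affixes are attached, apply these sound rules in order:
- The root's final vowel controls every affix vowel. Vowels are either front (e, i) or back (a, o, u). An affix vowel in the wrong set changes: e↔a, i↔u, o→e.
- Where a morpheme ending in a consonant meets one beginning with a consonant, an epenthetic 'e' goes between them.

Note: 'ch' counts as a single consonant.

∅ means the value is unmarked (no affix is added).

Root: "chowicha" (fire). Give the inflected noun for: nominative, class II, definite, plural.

chowichawauchewuchah

Attach case nominative -we → chowichawe.
Attach definiteness definite -ich (after vowel 'e') → chowichaweich.
Attach noun class class II -wich → chowichaweichwich.
Attach number plural -ah → chowichaweichwichah.
Apply vowel harmony: chowichaweichwichah → chowichawauchwuchah.
Apply epenthesis: chowichawauchwuchah → chowichawauchewuchah.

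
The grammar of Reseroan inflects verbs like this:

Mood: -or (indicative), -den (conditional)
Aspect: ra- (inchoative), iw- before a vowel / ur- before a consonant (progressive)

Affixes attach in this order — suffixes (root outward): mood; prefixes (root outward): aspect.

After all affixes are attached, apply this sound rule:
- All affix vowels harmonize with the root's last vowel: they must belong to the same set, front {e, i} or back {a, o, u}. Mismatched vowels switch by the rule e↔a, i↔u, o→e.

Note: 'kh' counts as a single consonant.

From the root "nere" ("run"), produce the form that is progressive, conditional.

irnereden

Attach mood conditional -den → nereden.
Attach aspect progressive ur- (before consonant 'n') → urnereden.
Apply vowel harmony: urnereden → irnereden.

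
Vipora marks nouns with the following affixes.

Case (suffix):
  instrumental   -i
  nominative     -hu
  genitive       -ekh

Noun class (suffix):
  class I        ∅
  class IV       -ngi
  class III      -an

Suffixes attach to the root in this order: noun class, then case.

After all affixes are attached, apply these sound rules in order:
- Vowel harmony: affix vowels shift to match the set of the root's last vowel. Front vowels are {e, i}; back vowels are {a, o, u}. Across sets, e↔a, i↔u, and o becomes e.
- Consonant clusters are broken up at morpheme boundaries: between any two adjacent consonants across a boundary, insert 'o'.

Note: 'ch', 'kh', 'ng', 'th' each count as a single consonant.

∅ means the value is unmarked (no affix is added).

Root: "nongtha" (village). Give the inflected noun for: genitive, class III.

nongthaanakh

Attach noun class class III -an → nongthaan.
Attach case genitive -ekh → nongthaanekh.
Apply vowel harmony: nongthaanekh → nongthaanakh.
Epenthesis: no change.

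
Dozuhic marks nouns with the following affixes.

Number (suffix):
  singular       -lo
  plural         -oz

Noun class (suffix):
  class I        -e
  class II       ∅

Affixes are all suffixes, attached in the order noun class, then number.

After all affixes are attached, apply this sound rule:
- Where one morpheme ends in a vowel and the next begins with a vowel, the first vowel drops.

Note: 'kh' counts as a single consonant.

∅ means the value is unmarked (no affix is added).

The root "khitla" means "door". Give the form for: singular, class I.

khitlelo

Attach noun class class I -e → khitlae.
Attach number singular -lo → khitlaelo.
Apply vowel deletion: khitlaelo → khitlelo.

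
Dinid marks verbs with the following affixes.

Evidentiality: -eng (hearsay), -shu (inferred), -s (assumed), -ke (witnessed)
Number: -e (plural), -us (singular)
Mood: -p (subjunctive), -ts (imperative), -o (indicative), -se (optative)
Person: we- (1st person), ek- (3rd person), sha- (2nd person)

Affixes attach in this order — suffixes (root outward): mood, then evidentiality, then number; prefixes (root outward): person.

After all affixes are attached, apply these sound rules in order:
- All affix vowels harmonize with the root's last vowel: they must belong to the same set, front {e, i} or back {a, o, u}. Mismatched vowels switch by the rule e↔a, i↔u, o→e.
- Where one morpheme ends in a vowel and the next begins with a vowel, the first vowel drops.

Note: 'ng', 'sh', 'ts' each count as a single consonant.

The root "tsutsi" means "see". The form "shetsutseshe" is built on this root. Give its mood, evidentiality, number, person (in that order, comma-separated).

Segment: sha-tsutsi-o-shu-e.
mood: -o → indicative.
evidentiality: -shu → inferred.
number: -e → plural.
person: sha- → 2nd person.

indicative, inferred, plural, 2nd person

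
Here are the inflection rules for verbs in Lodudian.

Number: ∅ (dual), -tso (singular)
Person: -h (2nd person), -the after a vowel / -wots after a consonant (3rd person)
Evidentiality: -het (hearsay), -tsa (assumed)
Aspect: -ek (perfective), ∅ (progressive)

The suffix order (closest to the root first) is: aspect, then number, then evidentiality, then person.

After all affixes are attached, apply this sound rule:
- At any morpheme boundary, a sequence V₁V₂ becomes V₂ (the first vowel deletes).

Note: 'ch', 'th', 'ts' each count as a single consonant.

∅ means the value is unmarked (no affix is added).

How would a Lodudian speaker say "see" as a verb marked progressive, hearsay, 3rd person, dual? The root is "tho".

aspect = progressive: zero marking, form stays tho.
number = dual: zero marking, form stays tho.
Attach evidentiality hearsay -het → thohet.
Attach person 3rd person -wots (after consonant 't') → thohetwots.
Vowel deletion: no change.

thohetwots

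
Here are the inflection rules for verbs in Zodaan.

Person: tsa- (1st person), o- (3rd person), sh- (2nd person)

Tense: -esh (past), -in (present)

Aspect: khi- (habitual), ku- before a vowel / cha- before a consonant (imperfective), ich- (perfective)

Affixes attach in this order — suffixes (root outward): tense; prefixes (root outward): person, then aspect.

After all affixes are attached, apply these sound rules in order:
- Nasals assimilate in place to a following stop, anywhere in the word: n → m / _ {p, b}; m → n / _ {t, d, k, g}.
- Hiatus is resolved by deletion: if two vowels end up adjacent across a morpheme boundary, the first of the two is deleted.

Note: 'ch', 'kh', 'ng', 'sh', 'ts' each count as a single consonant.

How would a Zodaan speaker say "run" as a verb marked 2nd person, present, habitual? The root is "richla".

Attach person 2nd person sh- → shrichla.
Attach tense present -in → shrichlain.
Attach aspect habitual khi- → khishrichlain.
Nasal assimilation: no change.
Apply vowel deletion: khishrichlain → khishrichlin.

khishrichlin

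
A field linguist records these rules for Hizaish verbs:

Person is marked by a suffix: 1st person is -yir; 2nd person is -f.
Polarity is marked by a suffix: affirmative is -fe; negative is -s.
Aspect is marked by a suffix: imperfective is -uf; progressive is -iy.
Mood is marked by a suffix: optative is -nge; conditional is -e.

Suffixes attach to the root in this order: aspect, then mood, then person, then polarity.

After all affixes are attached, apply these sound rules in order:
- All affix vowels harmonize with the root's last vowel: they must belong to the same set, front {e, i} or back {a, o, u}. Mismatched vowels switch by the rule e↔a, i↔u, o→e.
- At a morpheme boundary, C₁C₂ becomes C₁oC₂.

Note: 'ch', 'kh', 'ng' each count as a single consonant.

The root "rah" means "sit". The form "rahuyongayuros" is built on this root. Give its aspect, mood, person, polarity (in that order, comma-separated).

Segment: rah-iy-nge-yir-s.
aspect: -iy → progressive.
mood: -nge → optative.
person: -yir → 1st person.
polarity: -s → negative.

progressive, optative, 1st person, negative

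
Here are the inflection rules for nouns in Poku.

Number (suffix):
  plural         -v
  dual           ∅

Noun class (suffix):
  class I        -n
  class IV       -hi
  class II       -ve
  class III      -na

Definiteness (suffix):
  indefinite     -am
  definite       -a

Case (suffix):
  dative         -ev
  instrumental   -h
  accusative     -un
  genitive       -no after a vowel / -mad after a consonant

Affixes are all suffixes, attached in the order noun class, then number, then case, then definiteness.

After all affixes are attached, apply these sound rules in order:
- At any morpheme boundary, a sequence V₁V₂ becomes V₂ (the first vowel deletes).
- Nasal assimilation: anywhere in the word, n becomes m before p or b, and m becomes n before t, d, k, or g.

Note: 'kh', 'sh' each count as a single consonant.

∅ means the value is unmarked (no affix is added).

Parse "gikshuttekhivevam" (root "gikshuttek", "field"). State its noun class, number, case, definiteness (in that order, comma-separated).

Segment: gikshuttek-hi-v-ev-am.
noun class: -hi → class IV.
number: -v → plural.
case: -ev → dative.
definiteness: -am → indefinite.

class IV, plural, dative, indefinite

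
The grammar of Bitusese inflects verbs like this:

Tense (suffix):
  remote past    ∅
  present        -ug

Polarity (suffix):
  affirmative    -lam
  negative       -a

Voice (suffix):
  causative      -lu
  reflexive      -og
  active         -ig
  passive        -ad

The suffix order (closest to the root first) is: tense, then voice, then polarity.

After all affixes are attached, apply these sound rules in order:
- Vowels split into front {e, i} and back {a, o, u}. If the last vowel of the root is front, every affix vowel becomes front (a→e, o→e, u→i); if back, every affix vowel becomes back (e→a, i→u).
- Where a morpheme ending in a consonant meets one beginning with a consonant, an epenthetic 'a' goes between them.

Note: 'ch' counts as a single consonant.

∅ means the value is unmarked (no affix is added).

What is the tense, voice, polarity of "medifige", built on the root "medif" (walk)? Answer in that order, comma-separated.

Segment: medif-ig-a.
tense: ∅ → remote past.
voice: -ig → active.
polarity: -a → negative.

remote past, active, negative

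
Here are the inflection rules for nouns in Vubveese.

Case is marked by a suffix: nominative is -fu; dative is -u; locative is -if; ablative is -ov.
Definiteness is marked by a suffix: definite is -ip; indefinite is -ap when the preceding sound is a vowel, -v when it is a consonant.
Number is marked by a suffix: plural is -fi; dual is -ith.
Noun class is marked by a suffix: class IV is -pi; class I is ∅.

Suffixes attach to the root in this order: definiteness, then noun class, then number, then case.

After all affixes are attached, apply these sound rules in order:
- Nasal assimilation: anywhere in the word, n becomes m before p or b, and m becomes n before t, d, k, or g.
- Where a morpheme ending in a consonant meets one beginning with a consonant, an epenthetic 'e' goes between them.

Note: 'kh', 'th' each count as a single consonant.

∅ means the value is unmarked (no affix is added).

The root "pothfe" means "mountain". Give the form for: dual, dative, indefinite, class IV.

pothfeapepiithu

Attach definiteness indefinite -ap (after vowel 'e') → pothfeap.
Attach noun class class IV -pi → pothfeappi.
Attach number dual -ith → pothfeappiith.
Attach case dative -u → pothfeappiithu.
Nasal assimilation: no change.
Apply epenthesis: pothfeappiithu → pothfeapepiithu.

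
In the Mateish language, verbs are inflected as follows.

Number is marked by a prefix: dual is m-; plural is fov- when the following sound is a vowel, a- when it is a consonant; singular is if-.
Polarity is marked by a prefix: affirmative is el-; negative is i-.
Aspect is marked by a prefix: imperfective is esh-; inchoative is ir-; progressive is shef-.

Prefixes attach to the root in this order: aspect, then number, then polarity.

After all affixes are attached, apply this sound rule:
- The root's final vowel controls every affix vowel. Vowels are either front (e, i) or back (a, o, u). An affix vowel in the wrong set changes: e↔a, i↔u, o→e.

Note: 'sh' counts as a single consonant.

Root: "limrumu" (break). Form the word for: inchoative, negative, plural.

ufovurlimrumu

Attach aspect inchoative ir- → irlimrumu.
Attach number plural fov- (before vowel 'i') → fovirlimrumu.
Attach polarity negative i- → ifovirlimrumu.
Apply vowel harmony: ifovirlimrumu → ufovurlimrumu.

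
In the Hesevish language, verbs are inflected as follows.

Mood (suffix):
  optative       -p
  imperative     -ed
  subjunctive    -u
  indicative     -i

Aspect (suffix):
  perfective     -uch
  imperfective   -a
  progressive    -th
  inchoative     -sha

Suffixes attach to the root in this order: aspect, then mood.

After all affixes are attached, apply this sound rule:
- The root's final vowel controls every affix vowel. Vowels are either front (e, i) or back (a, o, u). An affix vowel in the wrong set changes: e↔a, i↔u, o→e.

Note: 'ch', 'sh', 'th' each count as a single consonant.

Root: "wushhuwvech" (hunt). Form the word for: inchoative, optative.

wushhuwvechshep

Attach aspect inchoative -sha → wushhuwvechsha.
Attach mood optative -p → wushhuwvechshap.
Apply vowel harmony: wushhuwvechshap → wushhuwvechshep.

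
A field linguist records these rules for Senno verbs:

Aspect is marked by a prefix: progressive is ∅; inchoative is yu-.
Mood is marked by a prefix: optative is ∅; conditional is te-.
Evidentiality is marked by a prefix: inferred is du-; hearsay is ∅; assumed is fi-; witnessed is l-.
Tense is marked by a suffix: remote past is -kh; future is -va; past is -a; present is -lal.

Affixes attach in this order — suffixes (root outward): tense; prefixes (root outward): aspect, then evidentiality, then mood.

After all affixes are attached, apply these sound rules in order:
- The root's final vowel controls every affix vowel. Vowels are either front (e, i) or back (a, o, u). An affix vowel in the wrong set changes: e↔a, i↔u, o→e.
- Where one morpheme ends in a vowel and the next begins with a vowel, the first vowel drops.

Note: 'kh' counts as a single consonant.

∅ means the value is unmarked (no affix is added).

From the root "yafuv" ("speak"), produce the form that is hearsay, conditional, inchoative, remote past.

tayuyafuvkh

Attach aspect inchoative yu- → yuyafuv.
Attach tense remote past -kh → yuyafuvkh.
evidentiality = hearsay: zero marking, form stays yuyafuvkh.
Attach mood conditional te- → teyuyafuvkh.
Apply vowel harmony: teyuyafuvkh → tayuyafuvkh.
Vowel deletion: no change.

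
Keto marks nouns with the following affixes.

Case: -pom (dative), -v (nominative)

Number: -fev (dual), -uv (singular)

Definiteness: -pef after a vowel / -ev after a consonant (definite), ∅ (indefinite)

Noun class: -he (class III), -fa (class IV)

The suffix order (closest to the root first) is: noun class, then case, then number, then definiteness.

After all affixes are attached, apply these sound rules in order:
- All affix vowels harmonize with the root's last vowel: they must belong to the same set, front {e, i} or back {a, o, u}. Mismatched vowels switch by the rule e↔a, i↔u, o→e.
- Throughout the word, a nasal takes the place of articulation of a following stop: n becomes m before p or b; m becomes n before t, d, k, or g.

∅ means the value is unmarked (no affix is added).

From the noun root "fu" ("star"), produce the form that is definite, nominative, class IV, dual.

Attach noun class class IV -fa → fufa.
Attach case nominative -v → fufav.
Attach number dual -fev → fufavfev.
Attach definiteness definite -ev (after consonant 'v') → fufavfevev.
Apply vowel harmony: fufavfevev → fufavfavav.
Nasal assimilation: no change.

fufavfavav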